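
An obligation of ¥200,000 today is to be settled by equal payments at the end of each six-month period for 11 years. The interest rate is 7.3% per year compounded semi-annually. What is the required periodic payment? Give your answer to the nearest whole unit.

Level ordinary annuity; solve PV = PMT × [(1 − (1+r)^−n)/r] for PMT.
Periodic rate r = 0.073/2 per half-year; n is counted in half-years.
With n = 22: PMT = 200,000 / ([(1 − (1+r)^−n)/r]) = ¥13,381

¥13,381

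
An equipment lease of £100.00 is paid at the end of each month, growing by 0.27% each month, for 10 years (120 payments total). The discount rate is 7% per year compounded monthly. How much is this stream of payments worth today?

Periodic rate r = 0.07/12 per month; n is counted in months.
Growing ordinary annuity: PV = PMT₁ × [1 − ((1+g)/(1+r))^n] / (r − g) = 100 × [1 − ((1+0.0027)/(1+r))^120] / (r − 0.0027) = £9,967.03.

£9,967.03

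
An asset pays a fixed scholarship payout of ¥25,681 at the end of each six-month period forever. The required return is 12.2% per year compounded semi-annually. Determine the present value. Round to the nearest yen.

¥421,000

Periodic rate r = 0.122/2 per half-year.
Level perpetuity: PV = PMT / r = 25,681 / (0.122/2) = ¥421,000.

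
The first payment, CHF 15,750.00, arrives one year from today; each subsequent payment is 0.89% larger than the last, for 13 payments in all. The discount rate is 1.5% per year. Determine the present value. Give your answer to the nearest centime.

CHF 194,608.05

Periodic rate r = 0.015 per year.
Growing ordinary annuity: PV = PMT₁ × [1 − ((1+g)/(1+r))^n] / (r − g) = 15,750 × [1 − ((1+0.0089)/(1+r))^13] / (r − 0.0089) = CHF 194,608.05.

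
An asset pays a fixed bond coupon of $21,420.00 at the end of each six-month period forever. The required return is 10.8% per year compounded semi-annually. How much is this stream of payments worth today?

$396,666.67

Periodic rate r = 0.108/2 per half-year.
Level perpetuity: PV = PMT / r = 21,420 / (0.108/2) = $396,666.67.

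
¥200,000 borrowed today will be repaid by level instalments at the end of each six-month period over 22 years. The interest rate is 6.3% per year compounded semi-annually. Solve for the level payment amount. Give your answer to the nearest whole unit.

Level ordinary annuity; solve PV = PMT × [(1 − (1+r)^−n)/r] for PMT.
Periodic rate r = 0.063/2 per half-year; n is counted in half-years.
With n = 44: PMT = 200,000 / ([(1 − (1+r)^−n)/r]) = ¥8,462

¥8,462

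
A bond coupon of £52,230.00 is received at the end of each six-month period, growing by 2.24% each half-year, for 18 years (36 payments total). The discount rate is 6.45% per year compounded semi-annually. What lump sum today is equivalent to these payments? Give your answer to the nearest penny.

Periodic rate r = 0.0645/2 per half-year; n is counted in half-years.
Growing ordinary annuity: PV = PMT₁ × [1 − ((1+g)/(1+r))^n] / (r − g) = 52,230 × [1 − ((1+0.0224)/(1+r))^36] / (r − 0.0224) = £1,547,814.50.

£1,547,814.50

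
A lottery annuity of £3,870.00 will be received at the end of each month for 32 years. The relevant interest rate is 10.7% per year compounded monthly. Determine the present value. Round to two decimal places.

£419,661.33

This is an ordinary annuity: 384 payments of £3,870.00 at the end of each month.
Periodic rate r = 0.107/12 per month; n is counted in months.
PV = PMT × [(1 − (1+r)^−n)/r] = 3,870 × [1 − (1+r)^−384] / r = £419,661.33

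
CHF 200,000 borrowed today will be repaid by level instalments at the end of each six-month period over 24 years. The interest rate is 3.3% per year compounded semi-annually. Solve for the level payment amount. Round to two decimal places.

CHF 6,064.78

Level ordinary annuity; solve PV = PMT × [(1 − (1+r)^−n)/r] for PMT.
Periodic rate r = 0.033/2 per half-year; n is counted in half-years.
With n = 48: PMT = 200,000 / ([(1 − (1+r)^−n)/r]) = CHF 6,064.78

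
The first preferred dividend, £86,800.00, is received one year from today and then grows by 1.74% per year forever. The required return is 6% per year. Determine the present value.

£2,037,558.69

Periodic rate r = 0.06 per year.
Growing perpetuity (Gordon): PV = PMT₁ / (r − g) = 86,800 / (r − 0.0174) = £2,037,558.69.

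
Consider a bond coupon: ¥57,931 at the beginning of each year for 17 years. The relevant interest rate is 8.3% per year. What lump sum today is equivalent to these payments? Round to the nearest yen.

¥561,010

This is an annuity due: 17 payments of ¥57,931 at the beginning of each year.
Periodic rate r = 0.083 per year.
PV = PMT × [(1 − (1+r)^−n)/r] × (1+r) = 57,931 × [1 − (1+r)^−17] / r × (1+r) = ¥561,010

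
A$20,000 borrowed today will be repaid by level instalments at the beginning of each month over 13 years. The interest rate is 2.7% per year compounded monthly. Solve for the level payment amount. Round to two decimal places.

A$151.82

Level annuity due; solve PV = PMT × [(1 − (1+r)^−n)/r] × (1+r) for PMT.
Periodic rate r = 0.027/12 per month; n is counted in months.
With n = 156: PMT = 20,000 / ([(1 − (1+r)^−n)/r] × (1+r)) = A$151.82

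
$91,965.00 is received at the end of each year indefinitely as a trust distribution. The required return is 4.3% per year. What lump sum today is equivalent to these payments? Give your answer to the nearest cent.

Periodic rate r = 0.043 per year.
Level perpetuity: PV = PMT / r = 91,965 / (0.043) = $2,138,720.93.

$2,138,720.93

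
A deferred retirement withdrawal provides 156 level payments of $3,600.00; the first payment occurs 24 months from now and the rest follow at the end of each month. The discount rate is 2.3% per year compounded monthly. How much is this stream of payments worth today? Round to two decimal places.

$464,122.90

Ordinary annuity of 156 payments, first payment at period 24.
Periodic rate r = 0.023/12 per month; n is counted in months.
The ordinary-annuity PV formula values the stream one period before the first payment (period 23); discount that back 23 periods:
PV₀ = 3,600 × [1 − (1+r)^−156] / r × (1+r)^−23 = $464,122.90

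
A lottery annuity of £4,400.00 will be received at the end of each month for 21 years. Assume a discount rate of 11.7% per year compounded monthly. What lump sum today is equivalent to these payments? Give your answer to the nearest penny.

This is an ordinary annuity: 252 payments of £4,400.00 at the end of each month.
Periodic rate r = 0.117/12 per month; n is counted in months.
PV = PMT × [(1 − (1+r)^−n)/r] = 4,400 × [1 − (1+r)^−252] / r = £412,147.99

£412,147.99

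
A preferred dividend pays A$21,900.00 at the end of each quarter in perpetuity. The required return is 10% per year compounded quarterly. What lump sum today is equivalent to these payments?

Periodic rate r = 0.1/4 per quarter.
Level perpetuity: PV = PMT / r = 21,900 / (0.1/4) = A$876,000.00.

A$876,000.00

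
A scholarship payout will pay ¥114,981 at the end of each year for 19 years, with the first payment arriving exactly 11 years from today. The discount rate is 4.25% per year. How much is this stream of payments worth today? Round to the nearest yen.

Ordinary annuity of 19 payments, first payment at period 11.
Periodic rate r = 0.0425 per year.
The ordinary-annuity PV formula values the stream one period before the first payment (period 10); discount that back 10 periods:
PV₀ = 114,981 × [1 − (1+r)^−19] / r × (1+r)^−10 = ¥975,181

¥975,181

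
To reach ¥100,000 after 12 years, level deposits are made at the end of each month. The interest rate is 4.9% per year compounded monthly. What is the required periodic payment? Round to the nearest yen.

¥512

Level ordinary annuity; solve FV = PMT × [((1+r)^n − 1)/r] for PMT.
Periodic rate r = 0.049/12 per month; n is counted in months.
With n = 144: PMT = 100,000 / ([((1+r)^n − 1)/r]) = ¥512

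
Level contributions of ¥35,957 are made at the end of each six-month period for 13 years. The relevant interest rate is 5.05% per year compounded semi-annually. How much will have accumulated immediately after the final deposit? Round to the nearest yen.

¥1,299,265

This is an ordinary annuity: 26 deposits of ¥35,957 at the end of each six-month period.
Periodic rate r = 0.0505/2 per half-year; n is counted in half-years.
FV = PMT × [((1+r)^n − 1)/r] = 35,957 × [(1+r)^26 − 1] / r = ¥1,299,265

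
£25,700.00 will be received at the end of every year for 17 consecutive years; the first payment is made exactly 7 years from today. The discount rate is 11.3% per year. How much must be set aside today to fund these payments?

£100,257.00

Ordinary annuity of 17 payments, first payment at period 7.
Periodic rate r = 0.113 per year.
The ordinary-annuity PV formula values the stream one period before the first payment (period 6); discount that back 6 periods:
PV₀ = 25,700 × [1 − (1+r)^−17] / r × (1+r)^−6 = £100,257.00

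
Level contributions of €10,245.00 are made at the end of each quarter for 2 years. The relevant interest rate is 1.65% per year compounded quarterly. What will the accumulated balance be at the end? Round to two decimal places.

This is an ordinary annuity: 8 deposits of €10,245.00 at the end of each quarter.
Periodic rate r = 0.0165/4 per quarter; n is counted in quarters.
FV = PMT × [((1+r)^n − 1)/r] = 10,245 × [(1+r)^8 − 1] / r = €83,153.11

€83,153.11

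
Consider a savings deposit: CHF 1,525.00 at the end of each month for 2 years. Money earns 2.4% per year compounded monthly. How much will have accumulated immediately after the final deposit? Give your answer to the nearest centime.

CHF 37,454.28

This is an ordinary annuity: 24 deposits of CHF 1,525.00 at the end of each month.
Periodic rate r = 0.024/12 per month; n is counted in months.
FV = PMT × [((1+r)^n − 1)/r] = 1,525 × [(1+r)^24 − 1] / r = CHF 37,454.28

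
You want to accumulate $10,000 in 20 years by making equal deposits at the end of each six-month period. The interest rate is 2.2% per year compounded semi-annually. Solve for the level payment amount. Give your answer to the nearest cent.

$200.37

Level ordinary annuity; solve FV = PMT × [((1+r)^n − 1)/r] for PMT.
Periodic rate r = 0.022/2 per half-year; n is counted in half-years.
With n = 40: PMT = 10,000 / ([((1+r)^n − 1)/r]) = $200.37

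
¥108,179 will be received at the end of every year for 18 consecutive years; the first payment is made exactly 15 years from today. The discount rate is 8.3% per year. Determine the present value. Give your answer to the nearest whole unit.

¥325,227

Ordinary annuity of 18 payments, first payment at period 15.
Periodic rate r = 0.083 per year.
The ordinary-annuity PV formula values the stream one period before the first payment (period 14); discount that back 14 periods:
PV₀ = 108,179 × [1 − (1+r)^−18] / r × (1+r)^−14 = ¥325,227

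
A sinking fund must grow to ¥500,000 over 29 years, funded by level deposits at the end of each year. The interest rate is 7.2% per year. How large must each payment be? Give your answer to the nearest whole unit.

Level ordinary annuity; solve FV = PMT × [((1+r)^n − 1)/r] for PMT.
Periodic rate r = 0.072 per year.
With n = 29: PMT = 500,000 / ([((1+r)^n − 1)/r]) = ¥5,530

¥5,530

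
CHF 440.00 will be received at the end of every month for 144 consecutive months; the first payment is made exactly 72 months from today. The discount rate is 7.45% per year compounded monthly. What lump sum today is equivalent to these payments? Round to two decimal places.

CHF 26,938.84

Ordinary annuity of 144 payments, first payment at period 72.
Periodic rate r = 0.0745/12 per month; n is counted in months.
The ordinary-annuity PV formula values the stream one period before the first payment (period 71); discount that back 71 periods:
PV₀ = 440 × [1 − (1+r)^−144] / r × (1+r)^−71 = CHF 26,938.84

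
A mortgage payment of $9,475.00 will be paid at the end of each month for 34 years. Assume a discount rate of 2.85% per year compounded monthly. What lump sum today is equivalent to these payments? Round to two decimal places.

This is an ordinary annuity: 408 payments of $9,475.00 at the end of each month.
Periodic rate r = 0.0285/12 per month; n is counted in months.
PV = PMT × [(1 − (1+r)^−n)/r] = 9,475 × [1 − (1+r)^−408] / r = $2,473,878.56

$2,473,878.56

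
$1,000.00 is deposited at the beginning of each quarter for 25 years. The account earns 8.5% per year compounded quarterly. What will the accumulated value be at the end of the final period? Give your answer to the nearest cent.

This is an annuity due: 100 deposits of $1,000.00 at the beginning of each quarter.
Periodic rate r = 0.085/4 per quarter; n is counted in quarters.
FV = PMT × [((1+r)^n − 1)/r] × (1+r) = 1,000 × [(1+r)^100 − 1] / r × (1+r) = $345,473.21

$345,473.21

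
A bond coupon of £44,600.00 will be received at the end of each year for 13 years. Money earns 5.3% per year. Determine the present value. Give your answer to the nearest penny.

£411,487.94

This is an ordinary annuity: 13 payments of £44,600.00 at the end of each year.
Periodic rate r = 0.053 per year.
PV = PMT × [(1 − (1+r)^−n)/r] = 44,600 × [1 − (1+r)^−13] / r = £411,487.94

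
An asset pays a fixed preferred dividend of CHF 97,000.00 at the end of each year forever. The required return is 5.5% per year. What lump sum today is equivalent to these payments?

CHF 1,763,636.36

Periodic rate r = 0.055 per year.
Level perpetuity: PV = PMT / r = 97,000 / (0.055) = CHF 1,763,636.36.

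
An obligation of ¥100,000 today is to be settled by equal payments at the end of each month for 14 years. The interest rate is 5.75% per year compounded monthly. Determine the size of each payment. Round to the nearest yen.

¥868

Level ordinary annuity; solve PV = PMT × [(1 − (1+r)^−n)/r] for PMT.
Periodic rate r = 0.0575/12 per month; n is counted in months.
With n = 168: PMT = 100,000 / ([(1 − (1+r)^−n)/r]) = ¥868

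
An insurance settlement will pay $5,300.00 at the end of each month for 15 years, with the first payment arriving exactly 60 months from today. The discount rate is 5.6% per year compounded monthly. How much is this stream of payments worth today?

Ordinary annuity of 180 payments, first payment at period 60.
Periodic rate r = 0.056/12 per month; n is counted in months.
The ordinary-annuity PV formula values the stream one period before the first payment (period 59); discount that back 59 periods:
PV₀ = 5,300 × [1 − (1+r)^−180] / r × (1+r)^−59 = $489,660.82

$489,660.82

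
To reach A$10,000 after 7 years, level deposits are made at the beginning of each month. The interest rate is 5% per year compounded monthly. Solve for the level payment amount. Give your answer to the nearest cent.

Level annuity due; solve FV = PMT × [((1+r)^n − 1)/r] × (1+r) for PMT.
Periodic rate r = 0.05/12 per month; n is counted in months.
With n = 84: PMT = 10,000 / ([((1+r)^n − 1)/r] × (1+r)) = A$99.26

A$99.26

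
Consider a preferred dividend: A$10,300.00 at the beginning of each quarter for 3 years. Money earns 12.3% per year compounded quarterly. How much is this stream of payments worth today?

A$105,207.35

This is an annuity due: 12 payments of A$10,300.00 at the beginning of each quarter.
Periodic rate r = 0.123/4 per quarter; n is counted in quarters.
PV = PMT × [(1 − (1+r)^−n)/r] × (1+r) = 10,300 × [1 − (1+r)^−12] / r × (1+r) = A$105,207.35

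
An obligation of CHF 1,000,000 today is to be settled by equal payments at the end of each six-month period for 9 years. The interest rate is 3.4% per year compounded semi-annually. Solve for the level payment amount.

Level ordinary annuity; solve PV = PMT × [(1 − (1+r)^−n)/r] for PMT.
Periodic rate r = 0.034/2 per half-year; n is counted in half-years.
With n = 18: PMT = 1,000,000 / ([(1 − (1+r)^−n)/r]) = CHF 64,955.65

CHF 64,955.65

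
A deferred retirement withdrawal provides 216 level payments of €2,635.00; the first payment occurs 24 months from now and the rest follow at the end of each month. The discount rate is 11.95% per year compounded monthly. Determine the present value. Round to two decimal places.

Ordinary annuity of 216 payments, first payment at period 24.
Periodic rate r = 0.1195/12 per month; n is counted in months.
The ordinary-annuity PV formula values the stream one period before the first payment (period 23); discount that back 23 periods:
PV₀ = 2,635 × [1 − (1+r)^−216] / r × (1+r)^−23 = €185,897.62

€185,897.62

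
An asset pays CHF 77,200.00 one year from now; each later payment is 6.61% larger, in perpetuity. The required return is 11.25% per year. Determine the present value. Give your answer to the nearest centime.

CHF 1,663,793.10

Periodic rate r = 0.1125 per year.
Growing perpetuity (Gordon): PV = PMT₁ / (r − g) = 77,200 / (r − 0.0661) = CHF 1,663,793.10.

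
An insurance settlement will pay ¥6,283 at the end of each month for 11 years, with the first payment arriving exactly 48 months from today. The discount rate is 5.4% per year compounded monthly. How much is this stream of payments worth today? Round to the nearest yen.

Ordinary annuity of 132 payments, first payment at period 48.
Periodic rate r = 0.054/12 per month; n is counted in months.
The ordinary-annuity PV formula values the stream one period before the first payment (period 47); discount that back 47 periods:
PV₀ = 6,283 × [1 − (1+r)^−132] / r × (1+r)^−47 = ¥505,545

¥505,545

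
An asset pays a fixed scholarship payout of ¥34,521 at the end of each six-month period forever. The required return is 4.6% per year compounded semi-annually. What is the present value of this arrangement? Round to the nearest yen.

¥1,500,913

Periodic rate r = 0.046/2 per half-year.
Level perpetuity: PV = PMT / r = 34,521 / (0.046/2) = ¥1,500,913.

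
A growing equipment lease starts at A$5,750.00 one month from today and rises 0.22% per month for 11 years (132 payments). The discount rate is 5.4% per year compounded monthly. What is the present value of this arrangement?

Periodic rate r = 0.054/12 per month; n is counted in months.
Growing ordinary annuity: PV = PMT₁ × [1 − ((1+g)/(1+r))^n] / (r − g) = 5,750 × [1 − ((1+0.0022)/(1+r))^132] / (r − 0.0022) = A$652,738.52.

A$652,738.52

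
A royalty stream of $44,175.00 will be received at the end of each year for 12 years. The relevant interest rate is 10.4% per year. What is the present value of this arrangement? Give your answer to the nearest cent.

$295,186.67

This is an ordinary annuity: 12 payments of $44,175.00 at the end of each year.
Periodic rate r = 0.104 per year.
PV = PMT × [(1 − (1+r)^−n)/r] = 44,175 × [1 − (1+r)^−12] / r = $295,186.67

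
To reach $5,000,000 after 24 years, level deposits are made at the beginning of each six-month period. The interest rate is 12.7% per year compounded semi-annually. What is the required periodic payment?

Level annuity due; solve FV = PMT × [((1+r)^n − 1)/r] × (1+r) for PMT.
Periodic rate r = 0.127/2 per half-year; n is counted in half-years.
With n = 48: PMT = 5,000,000 / ([((1+r)^n − 1)/r] × (1+r)) = $16,399.51

$16,399.51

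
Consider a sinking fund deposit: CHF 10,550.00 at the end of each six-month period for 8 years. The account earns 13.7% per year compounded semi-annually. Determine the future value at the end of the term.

This is an ordinary annuity: 16 deposits of CHF 10,550.00 at the end of each six-month period.
Periodic rate r = 0.137/2 per half-year; n is counted in half-years.
FV = PMT × [((1+r)^n − 1)/r] = 10,550 × [(1+r)^16 − 1] / r = CHF 290,569.90

CHF 290,569.90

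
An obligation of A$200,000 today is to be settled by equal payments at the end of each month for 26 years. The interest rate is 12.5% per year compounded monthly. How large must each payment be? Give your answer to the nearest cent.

Level ordinary annuity; solve PV = PMT × [(1 − (1+r)^−n)/r] for PMT.
Periodic rate r = 0.125/12 per month; n is counted in months.
With n = 312: PMT = 200,000 / ([(1 − (1+r)^−n)/r]) = A$2,168.85

A$2,168.85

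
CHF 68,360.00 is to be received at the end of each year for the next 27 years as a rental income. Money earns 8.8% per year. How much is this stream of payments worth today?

This is an ordinary annuity: 27 payments of CHF 68,360.00 at the end of each year.
Periodic rate r = 0.088 per year.
PV = PMT × [(1 − (1+r)^−n)/r] = 68,360 × [1 − (1+r)^−27] / r = CHF 697,140.04

CHF 697,140.04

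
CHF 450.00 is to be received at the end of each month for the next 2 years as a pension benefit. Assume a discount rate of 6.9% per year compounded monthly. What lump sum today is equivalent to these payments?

CHF 10,060.98

This is an ordinary annuity: 24 payments of CHF 450.00 at the end of each month.
Periodic rate r = 0.069/12 per month; n is counted in months.
PV = PMT × [(1 − (1+r)^−n)/r] = 450 × [1 − (1+r)^−24] / r = CHF 10,060.98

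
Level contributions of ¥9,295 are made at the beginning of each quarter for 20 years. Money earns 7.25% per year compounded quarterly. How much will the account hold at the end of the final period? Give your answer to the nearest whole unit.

This is an annuity due: 80 deposits of ¥9,295 at the beginning of each quarter.
Periodic rate r = 0.0725/4 per quarter; n is counted in quarters.
FV = PMT × [((1+r)^n − 1)/r] × (1+r) = 9,295 × [(1+r)^80 − 1] / r × (1+r) = ¥1,675,032

¥1,675,032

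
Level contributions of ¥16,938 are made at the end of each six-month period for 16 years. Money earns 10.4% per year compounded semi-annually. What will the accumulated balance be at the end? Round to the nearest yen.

This is an ordinary annuity: 32 deposits of ¥16,938 at the end of each six-month period.
Periodic rate r = 0.104/2 per half-year; n is counted in half-years.
FV = PMT × [((1+r)^n − 1)/r] = 16,938 × [(1+r)^32 − 1] / r = ¥1,323,808

¥1,323,808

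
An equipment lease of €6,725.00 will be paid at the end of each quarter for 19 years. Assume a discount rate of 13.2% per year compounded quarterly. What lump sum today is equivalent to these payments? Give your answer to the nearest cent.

This is an ordinary annuity: 76 payments of €6,725.00 at the end of each quarter.
Periodic rate r = 0.132/4 per quarter; n is counted in quarters.
PV = PMT × [(1 − (1+r)^−n)/r] = 6,725 × [1 − (1+r)^−76] / r = €186,507.47

€186,507.47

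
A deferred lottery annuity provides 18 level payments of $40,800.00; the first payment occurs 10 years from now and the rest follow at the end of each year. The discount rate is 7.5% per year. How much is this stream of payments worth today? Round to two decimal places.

Ordinary annuity of 18 payments, first payment at period 10.
Periodic rate r = 0.075 per year.
The ordinary-annuity PV formula values the stream one period before the first payment (period 9); discount that back 9 periods:
PV₀ = 40,800 × [1 − (1+r)^−18] / r × (1+r)^−9 = $206,549.75

$206,549.75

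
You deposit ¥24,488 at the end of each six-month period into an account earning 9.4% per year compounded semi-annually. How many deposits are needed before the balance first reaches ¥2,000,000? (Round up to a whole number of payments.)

Periodic rate r = 0.094/2 per half-year; n is counted in half-years.
Ordinary annuity FV: 2,000,000 = 24,488 × [((1+r)^n − 1)/r].
(1+r)^n = 1 + 2,000,000 × r / 24,488, so n = ln(1 + 2,000,000·r/24,488) / ln(1+r) = 34.33.
Round up to a whole number of payments: n = 35.

35 payments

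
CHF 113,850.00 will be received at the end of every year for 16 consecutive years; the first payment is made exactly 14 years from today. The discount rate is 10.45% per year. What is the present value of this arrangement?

CHF 238,258.07

Ordinary annuity of 16 payments, first payment at period 14.
Periodic rate r = 0.1045 per year.
The ordinary-annuity PV formula values the stream one period before the first payment (period 13); discount that back 13 periods:
PV₀ = 113,850 × [1 − (1+r)^−16] / r × (1+r)^−13 = CHF 238,258.07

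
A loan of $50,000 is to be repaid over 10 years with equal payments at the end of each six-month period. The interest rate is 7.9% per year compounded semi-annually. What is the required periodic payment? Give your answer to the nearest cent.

$3,662.82

Level ordinary annuity; solve PV = PMT × [(1 − (1+r)^−n)/r] for PMT.
Periodic rate r = 0.079/2 per half-year; n is counted in half-years.
With n = 20: PMT = 50,000 / ([(1 − (1+r)^−n)/r]) = $3,662.82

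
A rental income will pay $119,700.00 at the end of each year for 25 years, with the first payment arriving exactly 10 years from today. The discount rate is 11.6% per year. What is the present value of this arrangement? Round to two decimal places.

Ordinary annuity of 25 payments, first payment at period 10.
Periodic rate r = 0.116 per year.
The ordinary-annuity PV formula values the stream one period before the first payment (period 9); discount that back 9 periods:
PV₀ = 119,700 × [1 − (1+r)^−25] / r × (1+r)^−9 = $359,569.11

$359,569.11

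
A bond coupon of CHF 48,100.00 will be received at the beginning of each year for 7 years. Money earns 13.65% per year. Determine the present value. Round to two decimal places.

This is an annuity due: 7 payments of CHF 48,100.00 at the beginning of each year.
Periodic rate r = 0.1365 per year.
PV = PMT × [(1 − (1+r)^−n)/r] × (1+r) = 48,100 × [1 − (1+r)^−7] / r × (1+r) = CHF 236,951.57

CHF 236,951.57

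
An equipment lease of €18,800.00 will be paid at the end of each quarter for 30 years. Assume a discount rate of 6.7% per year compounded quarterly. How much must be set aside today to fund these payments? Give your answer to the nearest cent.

This is an ordinary annuity: 120 payments of €18,800.00 at the end of each quarter.
Periodic rate r = 0.067/4 per quarter; n is counted in quarters.
PV = PMT × [(1 − (1+r)^−n)/r] = 18,800 × [1 − (1+r)^−120] / r = €969,476.15

€969,476.15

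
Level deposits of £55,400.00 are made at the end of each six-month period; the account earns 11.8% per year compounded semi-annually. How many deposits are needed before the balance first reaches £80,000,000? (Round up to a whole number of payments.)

78 payments

Periodic rate r = 0.118/2 per half-year; n is counted in half-years.
Ordinary annuity FV: 80,000,000 = 55,400 × [((1+r)^n − 1)/r].
(1+r)^n = 1 + 80,000,000 × r / 55,400, so n = ln(1 + 80,000,000·r/55,400) / ln(1+r) = 77.74.
Round up to a whole number of payments: n = 78.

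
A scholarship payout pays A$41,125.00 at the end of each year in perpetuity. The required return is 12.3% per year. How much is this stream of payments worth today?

A$334,349.59

Periodic rate r = 0.123 per year.
Level perpetuity: PV = PMT / r = 41,125 / (0.123) = A$334,349.59.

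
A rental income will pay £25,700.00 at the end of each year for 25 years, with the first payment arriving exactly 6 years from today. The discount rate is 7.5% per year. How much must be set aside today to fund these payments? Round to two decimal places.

Ordinary annuity of 25 payments, first payment at period 6.
Periodic rate r = 0.075 per year.
The ordinary-annuity PV formula values the stream one period before the first payment (period 5); discount that back 5 periods:
PV₀ = 25,700 × [1 − (1+r)^−25] / r × (1+r)^−5 = £199,547.69

£199,547.69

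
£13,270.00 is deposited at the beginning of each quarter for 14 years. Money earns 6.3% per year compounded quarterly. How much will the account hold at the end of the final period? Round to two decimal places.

£1,197,430.39

This is an annuity due: 56 deposits of £13,270.00 at the beginning of each quarter.
Periodic rate r = 0.063/4 per quarter; n is counted in quarters.
FV = PMT × [((1+r)^n − 1)/r] × (1+r) = 13,270 × [(1+r)^56 − 1] / r × (1+r) = £1,197,430.39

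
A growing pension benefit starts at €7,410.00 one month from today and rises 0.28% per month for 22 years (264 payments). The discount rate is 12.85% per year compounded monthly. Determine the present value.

€819,200.85

Periodic rate r = 0.1285/12 per month; n is counted in months.
Growing ordinary annuity: PV = PMT₁ × [1 − ((1+g)/(1+r))^n] / (r − g) = 7,410 × [1 − ((1+0.0028)/(1+r))^264] / (r − 0.0028) = €819,200.85.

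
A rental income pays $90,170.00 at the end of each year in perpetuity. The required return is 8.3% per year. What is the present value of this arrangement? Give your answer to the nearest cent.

Periodic rate r = 0.083 per year.
Level perpetuity: PV = PMT / r = 90,170 / (0.083) = $1,086,385.54.

$1,086,385.54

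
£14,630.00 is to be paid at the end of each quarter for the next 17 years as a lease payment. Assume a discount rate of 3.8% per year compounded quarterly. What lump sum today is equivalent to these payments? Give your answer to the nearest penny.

£730,362.27

This is an ordinary annuity: 68 payments of £14,630.00 at the end of each quarter.
Periodic rate r = 0.038/4 per quarter; n is counted in quarters.
PV = PMT × [(1 − (1+r)^−n)/r] = 14,630 × [1 − (1+r)^−68] / r = £730,362.27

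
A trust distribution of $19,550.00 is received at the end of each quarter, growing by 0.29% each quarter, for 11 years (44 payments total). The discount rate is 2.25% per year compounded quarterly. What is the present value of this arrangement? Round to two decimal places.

Periodic rate r = 0.0225/4 per quarter; n is counted in quarters.
Growing ordinary annuity: PV = PMT₁ × [1 − ((1+g)/(1+r))^n] / (r − g) = 19,550 × [1 − ((1+0.0029)/(1+r))^44] / (r − 0.0029) = $807,392.86.

$807,392.86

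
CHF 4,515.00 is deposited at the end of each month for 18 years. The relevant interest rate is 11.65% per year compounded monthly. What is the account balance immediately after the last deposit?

CHF 3,283,252.03

This is an ordinary annuity: 216 deposits of CHF 4,515.00 at the end of each month.
Periodic rate r = 0.1165/12 per month; n is counted in months.
FV = PMT × [((1+r)^n − 1)/r] = 4,515 × [(1+r)^216 − 1] / r = CHF 3,283,252.03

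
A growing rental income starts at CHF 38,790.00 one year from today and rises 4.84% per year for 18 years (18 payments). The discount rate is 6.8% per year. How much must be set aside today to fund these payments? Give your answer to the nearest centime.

Periodic rate r = 0.068 per year.
Growing ordinary annuity: PV = PMT₁ × [1 − ((1+g)/(1+r))^n] / (r − g) = 38,790 × [1 − ((1+0.0484)/(1+r))^18] / (r − 0.0484) = CHF 561,110.53.

CHF 561,110.53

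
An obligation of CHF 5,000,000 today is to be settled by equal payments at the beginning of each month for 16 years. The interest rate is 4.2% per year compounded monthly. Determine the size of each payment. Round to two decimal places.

Level annuity due; solve PV = PMT × [(1 − (1+r)^−n)/r] × (1+r) for PMT.
Periodic rate r = 0.042/12 per month; n is counted in months.
With n = 192: PMT = 5,000,000 / ([(1 − (1+r)^−n)/r] × (1+r)) = CHF 35,683.35

CHF 35,683.35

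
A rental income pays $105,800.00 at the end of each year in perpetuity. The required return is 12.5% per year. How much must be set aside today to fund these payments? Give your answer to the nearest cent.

$846,400.00

Periodic rate r = 0.125 per year.
Level perpetuity: PV = PMT / r = 105,800 / (0.125) = $846,400.00.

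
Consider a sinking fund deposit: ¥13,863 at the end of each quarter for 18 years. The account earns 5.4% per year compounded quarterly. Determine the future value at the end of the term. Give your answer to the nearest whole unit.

¥1,669,818

This is an ordinary annuity: 72 deposits of ¥13,863 at the end of each quarter.
Periodic rate r = 0.054/4 per quarter; n is counted in quarters.
FV = PMT × [((1+r)^n − 1)/r] = 13,863 × [(1+r)^72 − 1] / r = ¥1,669,818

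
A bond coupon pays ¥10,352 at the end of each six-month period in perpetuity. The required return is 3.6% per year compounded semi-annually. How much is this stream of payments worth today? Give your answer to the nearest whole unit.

¥575,111

Periodic rate r = 0.036/2 per half-year.
Level perpetuity: PV = PMT / r = 10,352 / (0.036/2) = ¥575,111.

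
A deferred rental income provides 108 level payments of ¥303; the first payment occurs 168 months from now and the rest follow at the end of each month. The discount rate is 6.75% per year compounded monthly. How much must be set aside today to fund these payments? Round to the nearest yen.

¥9,592

Ordinary annuity of 108 payments, first payment at period 168.
Periodic rate r = 0.0675/12 per month; n is counted in months.
The ordinary-annuity PV formula values the stream one period before the first payment (period 167); discount that back 167 periods:
PV₀ = 303 × [1 − (1+r)^−108] / r × (1+r)^−167 = ¥9,592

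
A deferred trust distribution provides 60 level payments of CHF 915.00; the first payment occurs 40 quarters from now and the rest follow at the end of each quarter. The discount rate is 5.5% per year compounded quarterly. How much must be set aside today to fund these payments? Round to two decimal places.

Ordinary annuity of 60 payments, first payment at period 40.
Periodic rate r = 0.055/4 per quarter; n is counted in quarters.
The ordinary-annuity PV formula values the stream one period before the first payment (period 39); discount that back 39 periods:
PV₀ = 915 × [1 − (1+r)^−60] / r × (1+r)^−39 = CHF 21,850.21

CHF 21,850.21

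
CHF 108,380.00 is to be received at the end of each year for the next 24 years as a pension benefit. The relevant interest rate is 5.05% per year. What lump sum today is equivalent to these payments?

CHF 1,488,249.94

This is an ordinary annuity: 24 payments of CHF 108,380.00 at the end of each year.
Periodic rate r = 0.0505 per year.
PV = PMT × [(1 − (1+r)^−n)/r] = 108,380 × [1 − (1+r)^−24] / r = CHF 1,488,249.94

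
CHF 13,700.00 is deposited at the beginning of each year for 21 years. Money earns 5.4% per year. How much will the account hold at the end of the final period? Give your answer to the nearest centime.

This is an annuity due: 21 deposits of CHF 13,700.00 at the beginning of each year.
Periodic rate r = 0.054 per year.
FV = PMT × [((1+r)^n − 1)/r] × (1+r) = 13,700 × [(1+r)^21 − 1] / r × (1+r) = CHF 539,497.28

CHF 539,497.28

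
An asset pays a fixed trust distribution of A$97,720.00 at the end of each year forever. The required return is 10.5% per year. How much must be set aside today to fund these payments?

Periodic rate r = 0.105 per year.
Level perpetuity: PV = PMT / r = 97,720 / (0.105) = A$930,666.67.

A$930,666.67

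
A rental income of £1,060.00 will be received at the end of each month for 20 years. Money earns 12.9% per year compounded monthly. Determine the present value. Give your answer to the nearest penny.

£91,029.39

This is an ordinary annuity: 240 payments of £1,060.00 at the end of each month.
Periodic rate r = 0.129/12 per month; n is counted in months.
PV = PMT × [(1 − (1+r)^−n)/r] = 1,060 × [1 − (1+r)^−240] / r = £91,029.39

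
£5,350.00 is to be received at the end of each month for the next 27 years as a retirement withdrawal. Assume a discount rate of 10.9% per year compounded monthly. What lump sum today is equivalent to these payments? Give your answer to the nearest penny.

£557,531.47

This is an ordinary annuity: 324 payments of £5,350.00 at the end of each month.
Periodic rate r = 0.109/12 per month; n is counted in months.
PV = PMT × [(1 − (1+r)^−n)/r] = 5,350 × [1 − (1+r)^−324] / r = £557,531.47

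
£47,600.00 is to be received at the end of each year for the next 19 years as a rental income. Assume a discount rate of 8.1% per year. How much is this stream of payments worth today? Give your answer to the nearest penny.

This is an ordinary annuity: 19 payments of £47,600.00 at the end of each year.
Periodic rate r = 0.081 per year.
PV = PMT × [(1 − (1+r)^−n)/r] = 47,600 × [1 − (1+r)^−19] / r = £453,861.21

£453,861.21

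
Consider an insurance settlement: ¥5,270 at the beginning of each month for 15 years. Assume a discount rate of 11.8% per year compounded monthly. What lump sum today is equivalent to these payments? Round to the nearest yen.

¥448,217

This is an annuity due: 180 payments of ¥5,270 at the beginning of each month.
Periodic rate r = 0.118/12 per month; n is counted in months.
PV = PMT × [(1 − (1+r)^−n)/r] × (1+r) = 5,270 × [1 − (1+r)^−180] / r × (1+r) = ¥448,217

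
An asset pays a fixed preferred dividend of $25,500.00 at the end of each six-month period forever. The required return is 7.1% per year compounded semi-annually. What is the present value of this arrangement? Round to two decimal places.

Periodic rate r = 0.071/2 per half-year.
Level perpetuity: PV = PMT / r = 25,500 / (0.071/2) = $718,309.86.

$718,309.86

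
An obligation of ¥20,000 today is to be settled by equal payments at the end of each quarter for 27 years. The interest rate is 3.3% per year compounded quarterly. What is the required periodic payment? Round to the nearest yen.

Level ordinary annuity; solve PV = PMT × [(1 − (1+r)^−n)/r] for PMT.
Periodic rate r = 0.033/4 per quarter; n is counted in quarters.
With n = 108: PMT = 20,000 / ([(1 − (1+r)^−n)/r]) = ¥280

¥280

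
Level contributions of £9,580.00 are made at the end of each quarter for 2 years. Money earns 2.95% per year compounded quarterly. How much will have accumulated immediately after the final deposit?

This is an ordinary annuity: 8 deposits of £9,580.00 at the end of each quarter.
Periodic rate r = 0.0295/4 per quarter; n is counted in quarters.
FV = PMT × [((1+r)^n − 1)/r] = 9,580 × [(1+r)^8 − 1] / r = £78,647.72

£78,647.72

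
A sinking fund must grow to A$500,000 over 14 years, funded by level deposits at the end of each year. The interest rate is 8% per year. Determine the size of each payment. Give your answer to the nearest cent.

Level ordinary annuity; solve FV = PMT × [((1+r)^n − 1)/r] for PMT.
Periodic rate r = 0.08 per year.
With n = 14: PMT = 500,000 / ([((1+r)^n − 1)/r]) = A$20,648.43

A$20,648.43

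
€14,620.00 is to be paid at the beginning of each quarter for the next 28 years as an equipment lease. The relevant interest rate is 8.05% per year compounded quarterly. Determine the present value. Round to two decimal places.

This is an annuity due: 112 payments of €14,620.00 at the beginning of each quarter.
Periodic rate r = 0.0805/4 per quarter; n is counted in quarters.
PV = PMT × [(1 − (1+r)^−n)/r] × (1+r) = 14,620 × [1 − (1+r)^−112] / r × (1+r) = €661,521.40

€661,521.40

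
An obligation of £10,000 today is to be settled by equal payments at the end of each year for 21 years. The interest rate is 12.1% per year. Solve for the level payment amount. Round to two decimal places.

Level ordinary annuity; solve PV = PMT × [(1 − (1+r)^−n)/r] for PMT.
Periodic rate r = 0.121 per year.
With n = 21: PMT = 10,000 / ([(1 − (1+r)^−n)/r]) = £1,330.90

£1,330.90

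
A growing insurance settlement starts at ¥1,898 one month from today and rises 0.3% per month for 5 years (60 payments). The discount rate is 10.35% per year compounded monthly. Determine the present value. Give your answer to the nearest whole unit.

¥96,184

Periodic rate r = 0.1035/12 per month; n is counted in months.
Growing ordinary annuity: PV = PMT₁ × [1 − ((1+g)/(1+r))^n] / (r − g) = 1,898 × [1 − ((1+0.003)/(1+r))^60] / (r − 0.003) = ¥96,184.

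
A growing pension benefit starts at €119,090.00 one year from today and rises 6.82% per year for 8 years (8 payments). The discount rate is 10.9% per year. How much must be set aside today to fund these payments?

€756,236.93

Periodic rate r = 0.109 per year.
Growing ordinary annuity: PV = PMT₁ × [1 − ((1+g)/(1+r))^n] / (r − g) = 119,090 × [1 − ((1+0.0682)/(1+r))^8] / (r − 0.0682) = €756,236.93.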